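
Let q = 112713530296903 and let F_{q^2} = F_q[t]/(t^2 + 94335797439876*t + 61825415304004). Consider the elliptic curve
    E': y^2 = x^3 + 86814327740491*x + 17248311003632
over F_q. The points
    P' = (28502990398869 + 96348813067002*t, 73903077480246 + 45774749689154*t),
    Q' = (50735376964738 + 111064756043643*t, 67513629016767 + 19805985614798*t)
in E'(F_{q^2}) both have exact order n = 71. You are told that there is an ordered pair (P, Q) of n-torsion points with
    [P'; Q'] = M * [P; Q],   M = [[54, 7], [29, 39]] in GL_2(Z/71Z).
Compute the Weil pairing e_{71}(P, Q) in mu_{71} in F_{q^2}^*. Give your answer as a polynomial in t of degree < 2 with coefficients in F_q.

19762542412011 + 100266517312703*t

e_{71}(aP+bQ,cP+dQ) = e_{71}(P,Q)^(ad-bc); with (a,b,c,d)=(54,7,29,39) this gives the det-71 law.
Inverting 57 mod 71: 5. Thus e_{71}(P,Q) = e(P',Q')^{5}.
n = 71 = (1000111)_2 (7 bits, wt 4); accumulate f_{71,P'}(Q'+S)/f_{71,P'}(S) along the 6-step ladder.
e_{71}(P',Q') = 43415467203066 + 55716434186507*t.
e_{71}(P,Q) = (43415467203066 + 55716434186507*t)^{5} = 19762542412011 + 100266517312703*t.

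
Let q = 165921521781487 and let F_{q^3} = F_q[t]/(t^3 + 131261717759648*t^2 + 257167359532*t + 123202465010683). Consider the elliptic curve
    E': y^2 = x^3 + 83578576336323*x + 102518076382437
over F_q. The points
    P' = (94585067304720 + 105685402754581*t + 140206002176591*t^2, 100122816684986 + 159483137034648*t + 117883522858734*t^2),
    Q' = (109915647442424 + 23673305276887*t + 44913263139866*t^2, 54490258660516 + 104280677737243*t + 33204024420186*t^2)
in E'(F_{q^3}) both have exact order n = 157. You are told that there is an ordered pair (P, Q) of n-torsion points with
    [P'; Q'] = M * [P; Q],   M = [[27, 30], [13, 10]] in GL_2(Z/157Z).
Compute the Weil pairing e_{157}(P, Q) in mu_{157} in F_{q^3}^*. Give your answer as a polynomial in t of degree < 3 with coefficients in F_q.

e_{157}(aP+bQ,cP+dQ) = e_{157}(P,Q)^(ad-bc); with (a,b,c,d)=(27,30,13,10) this gives the det-157 law.
Hence e(P,Q) = e(P',Q')^{17} where 17 = 37^{-1} mod 157.
Miller loop for e_{157} over F_{165921521781487^3}: bits of 157 = 10011101; 7 double steps + 4 add steps, l/v at each.
Result: e(P',Q') = 103949004165903 + 82153841842200*t + 18338589996017*t^2.
e_{157}(P,Q) = (103949004165903 + 82153841842200*t + 18338589996017*t^2)^{17} = 63761340078751 + 149029096678636*t + 96470746275878*t^2.

63761340078751 + 149029096678636*t + 96470746275878*t^2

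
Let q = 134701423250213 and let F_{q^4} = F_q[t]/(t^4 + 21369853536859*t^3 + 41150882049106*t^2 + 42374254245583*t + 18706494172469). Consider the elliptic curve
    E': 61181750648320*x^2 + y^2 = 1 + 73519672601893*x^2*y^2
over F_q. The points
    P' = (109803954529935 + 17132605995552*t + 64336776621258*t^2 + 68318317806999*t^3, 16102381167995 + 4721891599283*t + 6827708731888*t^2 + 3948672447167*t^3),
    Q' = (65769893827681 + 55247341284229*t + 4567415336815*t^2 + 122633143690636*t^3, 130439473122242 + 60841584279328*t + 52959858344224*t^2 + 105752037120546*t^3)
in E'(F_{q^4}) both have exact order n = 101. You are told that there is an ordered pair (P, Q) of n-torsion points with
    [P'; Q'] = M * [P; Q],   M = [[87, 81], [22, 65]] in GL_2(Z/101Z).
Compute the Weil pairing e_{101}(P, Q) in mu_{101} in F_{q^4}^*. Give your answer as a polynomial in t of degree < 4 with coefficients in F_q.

895730956398 + 81032723908531*t + 50423387556482*t^2 + 27012659403096*t^3

Under M = [[87,81],[22,65]] in GL_2(Z/101), e_{101}(P',Q') = e_{101}(P,Q)^(87*65-81*22 mod 101).
Hence e(P,Q) = e(P',Q')^{26} where 26 = 35^{-1} mod 101.
Edwards a_E,d_E -> Montgomery A=0,B=13284168373312 -> Weierstrass 86504778169343,0 via alpha=0,beta=30590875324160.
Miller loop for e_{101} over F_{134701423250213^4}: bits of 101 = 1100101; 6 double steps + 3 add steps, l/v at each.
The quotient is 53729054515276 + 72080356635851*t + 70587763311704*t^2 + 4291925382133*t^3.
e_{101}(P,Q) = (53729054515276 + 72080356635851*t + 70587763311704*t^2 + 4291925382133*t^3)^{26} = 895730956398 + 81032723908531*t + 50423387556482*t^2 + 27012659403096*t^3.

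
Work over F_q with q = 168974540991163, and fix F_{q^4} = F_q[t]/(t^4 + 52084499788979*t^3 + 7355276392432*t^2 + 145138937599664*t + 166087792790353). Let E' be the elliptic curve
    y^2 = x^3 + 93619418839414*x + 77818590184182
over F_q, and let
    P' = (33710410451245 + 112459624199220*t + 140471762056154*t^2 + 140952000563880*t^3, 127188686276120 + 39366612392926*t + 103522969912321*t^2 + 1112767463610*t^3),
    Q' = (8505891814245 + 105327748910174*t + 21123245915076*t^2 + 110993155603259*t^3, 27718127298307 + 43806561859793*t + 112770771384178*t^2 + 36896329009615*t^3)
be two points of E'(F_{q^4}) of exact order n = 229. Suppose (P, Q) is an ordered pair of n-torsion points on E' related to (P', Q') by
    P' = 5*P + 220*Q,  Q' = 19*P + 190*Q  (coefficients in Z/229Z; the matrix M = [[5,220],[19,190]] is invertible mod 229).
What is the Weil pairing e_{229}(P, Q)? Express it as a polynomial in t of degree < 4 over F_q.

The 229-Weil pairing on E[229] over F_{168974540991163} is alternating-bilinear: e_{229}(P',Q') = e_{229}(P,Q)^det(M).
So e_{229}(P,Q) = e_{229}(P',Q')^{124}, since 205*124 = 1 mod 229.
Run Miller on y^2=x^3+93619418839414*x+77818590184182 over F_{168974540991163}: ladder 11100101 (8 bits); e = f_P(D_Q)/f_Q(D_P).
Result: e(P',Q') = 79846296177364 + 40521455022845*t + 116782110529796*t^2 + 46315794190920*t^3.
(79846296177364 + 40521455022845*t + 116782110529796*t^2 + 46315794190920*t^3)^{124} mod (168974540991163,f) = 137482380576368 + 72343015803780*t + 159975514187850*t^2 + 160606599516383*t^3.

137482380576368 + 72343015803780*t + 159975514187850*t^2 + 160606599516383*t^3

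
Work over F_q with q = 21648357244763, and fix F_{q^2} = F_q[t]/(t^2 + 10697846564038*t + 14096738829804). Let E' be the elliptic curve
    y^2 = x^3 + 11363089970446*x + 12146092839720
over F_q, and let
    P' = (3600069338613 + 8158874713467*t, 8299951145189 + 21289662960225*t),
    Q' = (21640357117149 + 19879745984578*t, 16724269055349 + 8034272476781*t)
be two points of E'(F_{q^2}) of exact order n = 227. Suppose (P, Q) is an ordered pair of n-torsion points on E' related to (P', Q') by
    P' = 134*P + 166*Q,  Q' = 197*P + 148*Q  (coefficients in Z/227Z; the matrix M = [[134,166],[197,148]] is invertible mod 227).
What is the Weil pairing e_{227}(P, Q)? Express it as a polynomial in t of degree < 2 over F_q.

The 227-Weil pairing on E[227] over F_{21648357244763} is alternating-bilinear: e_{227}(P',Q') = e_{227}(P,Q)^det(M).
So e_{227}(P,Q) = e_{227}(P',Q')^{102}, since 69*102 = 1 mod 227.
Double-and-add over 11100011: 8-1 doublings, 5-1 additions; each step l_{T,T}/v_{2T} or l_{T,P'}/v at Q'+S for random S.
The quotient is 14433188142311 + 16435990532076*t.
Hence e(P,Q) = 4940193156335 + 11754720446316*t in F_{21648357244763^2}^*.

4940193156335 + 11754720446316*t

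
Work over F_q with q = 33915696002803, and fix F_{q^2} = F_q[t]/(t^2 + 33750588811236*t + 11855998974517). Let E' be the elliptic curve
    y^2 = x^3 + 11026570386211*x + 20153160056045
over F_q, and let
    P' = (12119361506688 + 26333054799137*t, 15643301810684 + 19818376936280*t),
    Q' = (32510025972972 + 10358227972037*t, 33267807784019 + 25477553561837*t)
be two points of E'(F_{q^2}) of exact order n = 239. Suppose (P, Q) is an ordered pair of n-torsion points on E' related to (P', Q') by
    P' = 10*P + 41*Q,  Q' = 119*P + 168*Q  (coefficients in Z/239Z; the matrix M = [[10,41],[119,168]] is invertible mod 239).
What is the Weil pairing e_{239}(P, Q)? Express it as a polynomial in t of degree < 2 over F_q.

1709047301789 + 1010640176588*t

Under M = [[10,41],[119,168]] in GL_2(Z/239), e_{239}(P',Q') = e_{239}(P,Q)^(10*168-41*119 mod 239).
det(M) mod 239 = 147; its inverse in (Z/239)^* is 226 (check: 147*226 mod 239 = 1).
Run Miller on y^2=x^3+11026570386211*x+20153160056045 over F_{33915696002803}: ladder 11101111 (8 bits); e = f_P(D_Q)/f_Q(D_P).
e_{239}(P',Q') = 57758300003 + 18864584112821*t.
Finally e_{239}(P,Q) = 1709047301789 + 1010640176588*t.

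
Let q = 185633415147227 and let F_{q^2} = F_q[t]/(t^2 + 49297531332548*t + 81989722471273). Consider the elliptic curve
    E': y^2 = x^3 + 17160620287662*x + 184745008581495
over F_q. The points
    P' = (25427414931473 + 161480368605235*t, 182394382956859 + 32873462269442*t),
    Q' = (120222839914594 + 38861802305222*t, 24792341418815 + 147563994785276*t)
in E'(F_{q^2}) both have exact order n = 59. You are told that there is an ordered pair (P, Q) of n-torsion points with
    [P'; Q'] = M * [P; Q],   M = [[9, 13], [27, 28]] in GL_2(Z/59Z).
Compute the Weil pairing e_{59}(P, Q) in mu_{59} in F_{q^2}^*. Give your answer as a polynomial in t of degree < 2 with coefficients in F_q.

155887395214019 + 177120641617704*t

Under M = [[9,13],[27,28]] in GL_2(Z/59), e_{59}(P',Q') = e_{59}(P,Q)^(9*28-13*27 mod 59).
det(M) mod 59 = 19; its inverse in (Z/59)^* is 28 (check: 19*28 mod 59 = 1).
Run Miller on y^2=x^3+17160620287662*x+184745008581495 over F_{185633415147227}: ladder 111011 (6 bits); e = f_P(D_Q)/f_Q(D_P).
So e_{59}(P',Q') = 27359293942636 + 51911169578365*t.
Hence e(P,Q) = 155887395214019 + 177120641617704*t in F_{185633415147227^2}^*.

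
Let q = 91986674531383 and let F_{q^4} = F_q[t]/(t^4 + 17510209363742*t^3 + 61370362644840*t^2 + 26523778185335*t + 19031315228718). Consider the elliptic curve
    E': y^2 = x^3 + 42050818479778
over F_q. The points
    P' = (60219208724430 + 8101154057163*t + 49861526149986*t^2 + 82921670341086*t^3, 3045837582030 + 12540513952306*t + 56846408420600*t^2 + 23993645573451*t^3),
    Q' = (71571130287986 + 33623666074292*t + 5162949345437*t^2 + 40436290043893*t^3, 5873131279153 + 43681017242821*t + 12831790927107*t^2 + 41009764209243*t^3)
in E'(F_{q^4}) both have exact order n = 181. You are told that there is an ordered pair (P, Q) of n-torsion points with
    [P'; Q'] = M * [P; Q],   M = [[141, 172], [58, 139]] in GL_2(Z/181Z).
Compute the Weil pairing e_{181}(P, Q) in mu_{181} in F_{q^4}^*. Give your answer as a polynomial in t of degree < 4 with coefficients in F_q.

34323034521030 + 50898347130143*t + 3153120800029*t^2 + 48163500678431*t^3

The 181-Weil pairing on E[181] over F_{91986674531383} is alternating-bilinear: e_{181}(P',Q') = e_{181}(P,Q)^det(M).
det M = 141*139 - 172*58 = 9623 = 30 (mod 181); 30^{-1} = 175 (mod 181).
n = 181 = (10110101)_2 (8 bits, wt 5); accumulate f_{181,P'}(Q'+S)/f_{181,P'}(S) along the 7-step ladder.
Result: e(P',Q') = 71496560905088 + 11077852026997*t + 55534322811611*t^2 + 28684475583045*t^3.
Finally e_{181}(P,Q) = 34323034521030 + 50898347130143*t + 3153120800029*t^2 + 48163500678431*t^3.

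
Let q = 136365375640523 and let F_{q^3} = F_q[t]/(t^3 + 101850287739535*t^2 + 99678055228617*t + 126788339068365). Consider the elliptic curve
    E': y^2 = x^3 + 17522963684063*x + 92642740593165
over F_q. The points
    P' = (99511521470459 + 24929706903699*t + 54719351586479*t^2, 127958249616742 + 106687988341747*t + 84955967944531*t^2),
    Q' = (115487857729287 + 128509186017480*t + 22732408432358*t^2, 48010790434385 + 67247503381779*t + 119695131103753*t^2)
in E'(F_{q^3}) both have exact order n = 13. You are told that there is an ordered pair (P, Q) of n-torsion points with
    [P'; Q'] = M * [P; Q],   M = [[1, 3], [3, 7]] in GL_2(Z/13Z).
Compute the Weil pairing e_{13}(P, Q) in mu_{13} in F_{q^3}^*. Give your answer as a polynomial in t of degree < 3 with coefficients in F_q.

Under M = [[1,3],[3,7]] in GL_2(Z/13), e_{13}(P',Q') = e_{13}(P,Q)^(1*7-3*3 mod 13).
det(M) mod 13 = 11; its inverse in (Z/13)^* is 6 (check: 11*6 mod 13 = 1).
Miller loop for e_{13} over F_{136365375640523^3}: bits of 13 = 1101; 3 double steps + 2 add steps, l/v at each.
Result: e(P',Q') = 59837382479953 + 111359123424400*t + 133414343728285*t^2.
Raise to 6: e(P,Q) = 77325889550482 + 15757994461187*t + 63705658903077*t^2 in mu_{13}.

77325889550482 + 15757994461187*t + 63705658903077*t^2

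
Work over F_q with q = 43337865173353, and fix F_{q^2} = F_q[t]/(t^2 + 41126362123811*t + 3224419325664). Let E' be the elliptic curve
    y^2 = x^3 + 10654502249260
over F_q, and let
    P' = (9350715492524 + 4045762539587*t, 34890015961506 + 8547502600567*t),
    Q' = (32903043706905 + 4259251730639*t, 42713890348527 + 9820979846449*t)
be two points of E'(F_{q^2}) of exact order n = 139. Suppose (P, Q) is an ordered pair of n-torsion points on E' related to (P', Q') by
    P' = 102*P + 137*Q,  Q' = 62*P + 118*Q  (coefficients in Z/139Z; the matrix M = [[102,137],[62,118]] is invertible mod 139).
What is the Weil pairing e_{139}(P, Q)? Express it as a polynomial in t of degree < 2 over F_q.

Under M = [[102,137],[62,118]] in GL_2(Z/139), e_{139}(P',Q') = e_{139}(P,Q)^(102*118-137*62 mod 139).
det(M) mod 139 = 67; its inverse in (Z/139)^* is 83 (check: 67*83 mod 139 = 1).
n = 139 = (10001011)_2 (8 bits, wt 4); accumulate f_{139,P'}(Q'+S)/f_{139,P'}(S) along the 7-step ladder.
e_{139}(P',Q') = 36865411483184 + 23391405161331*t.
Hence e(P,Q) = 12115294830147 + 43086250499813*t in F_{43337865173353^2}^*.

12115294830147 + 43086250499813*t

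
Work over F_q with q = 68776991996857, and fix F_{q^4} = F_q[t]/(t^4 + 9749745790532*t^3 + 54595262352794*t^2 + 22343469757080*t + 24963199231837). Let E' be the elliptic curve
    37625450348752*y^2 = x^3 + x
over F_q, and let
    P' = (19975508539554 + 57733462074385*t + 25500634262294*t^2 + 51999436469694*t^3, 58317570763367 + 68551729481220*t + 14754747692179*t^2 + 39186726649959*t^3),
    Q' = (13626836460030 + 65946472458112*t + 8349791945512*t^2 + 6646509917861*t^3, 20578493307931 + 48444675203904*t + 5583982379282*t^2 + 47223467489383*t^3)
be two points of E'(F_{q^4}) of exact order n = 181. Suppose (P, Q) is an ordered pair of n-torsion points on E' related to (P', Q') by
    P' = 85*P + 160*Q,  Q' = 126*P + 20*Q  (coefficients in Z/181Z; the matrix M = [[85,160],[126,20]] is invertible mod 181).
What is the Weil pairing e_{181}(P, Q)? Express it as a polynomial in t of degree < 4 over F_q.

21443402879806 + 38487325051497*t + 31574164920401*t^2 + 31131925559509*t^3

e_{181} is bilinear + alternating on E[181], so e_{181}(85*P + 160*Q, 126*P + 20*Q) = e_{181}(P,Q)^(85*20-160*126).
det M = 85*20 - 160*126 = -18460 = 2 (mod 181); 2^{-1} = 91 (mod 181).
Montgomery->Weierstrass: x_W = 2005363429585*x, y_W=2005363429585*y on F_{68776991996857}; lands on y^2=x^3+54077296678540*x.
Run Miller on y^2=x^3+54077296678540*x over F_{68776991996857}: ladder 10110101 (8 bits); e = f_P(D_Q)/f_Q(D_P).
Result: e(P',Q') = 41403748687967 + 53309008602151*t + 6548621095555*t^2 + 20582098802072*t^3.
(41403748687967 + 53309008602151*t + 6548621095555*t^2 + 20582098802072*t^3)^{91} mod (68776991996857,f) = 21443402879806 + 38487325051497*t + 31574164920401*t^2 + 31131925559509*t^3.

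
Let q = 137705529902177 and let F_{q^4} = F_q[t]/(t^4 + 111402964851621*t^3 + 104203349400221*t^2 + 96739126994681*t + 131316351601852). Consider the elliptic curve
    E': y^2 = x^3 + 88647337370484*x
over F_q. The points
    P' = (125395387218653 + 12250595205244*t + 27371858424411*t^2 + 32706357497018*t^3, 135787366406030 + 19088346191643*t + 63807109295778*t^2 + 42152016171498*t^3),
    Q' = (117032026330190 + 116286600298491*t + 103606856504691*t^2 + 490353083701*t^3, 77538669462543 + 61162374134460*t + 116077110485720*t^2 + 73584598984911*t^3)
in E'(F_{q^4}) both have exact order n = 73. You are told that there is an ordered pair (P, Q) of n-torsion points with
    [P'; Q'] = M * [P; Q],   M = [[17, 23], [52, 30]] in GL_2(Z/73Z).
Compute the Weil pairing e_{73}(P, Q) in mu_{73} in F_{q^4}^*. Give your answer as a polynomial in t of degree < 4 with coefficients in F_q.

Under M = [[17,23],[52,30]] in GL_2(Z/73), e_{73}(P',Q') = e_{73}(P,Q)^(17*30-23*52 mod 73).
Inverting 44 mod 73: 5. Thus e_{73}(P,Q) = e(P',Q')^{5}.
Double-and-add over 1001001: 7-1 doublings, 3-1 additions; each step l_{T,T}/v_{2T} or l_{T,P'}/v at Q'+S for random S.
Result: e(P',Q') = 23957085910828 + 117153399255223*t + 24710792348735*t^2 + 2120073970699*t^3.
Hence e(P,Q) = 23537598572837 + 7718472694582*t + 115278004829485*t^2 + 136220683047756*t^3 in F_{137705529902177^4}^*.

23537598572837 + 7718472694582*t + 115278004829485*t^2 + 136220683047756*t^3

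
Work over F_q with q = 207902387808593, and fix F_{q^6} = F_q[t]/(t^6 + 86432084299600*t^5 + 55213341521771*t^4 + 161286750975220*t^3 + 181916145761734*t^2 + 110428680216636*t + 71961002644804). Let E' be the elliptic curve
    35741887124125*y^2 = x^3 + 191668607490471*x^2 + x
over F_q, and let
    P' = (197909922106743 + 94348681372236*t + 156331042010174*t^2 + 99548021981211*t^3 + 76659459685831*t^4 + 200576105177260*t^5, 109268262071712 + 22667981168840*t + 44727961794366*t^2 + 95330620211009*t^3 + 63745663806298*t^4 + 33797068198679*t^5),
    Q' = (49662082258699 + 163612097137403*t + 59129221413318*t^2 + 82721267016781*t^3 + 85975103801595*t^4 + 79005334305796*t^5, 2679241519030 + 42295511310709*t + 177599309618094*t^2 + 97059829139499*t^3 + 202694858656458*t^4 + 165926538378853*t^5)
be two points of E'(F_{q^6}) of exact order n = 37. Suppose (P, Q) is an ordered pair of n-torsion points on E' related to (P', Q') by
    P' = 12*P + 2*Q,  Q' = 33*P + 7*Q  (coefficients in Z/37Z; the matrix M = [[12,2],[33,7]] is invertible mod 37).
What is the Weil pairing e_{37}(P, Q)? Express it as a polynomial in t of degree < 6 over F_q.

184609836338261 + 71385557322183*t + 101741929463612*t^2 + 41465008102423*t^3 + 186347052207104*t^4 + 68861449245528*t^5

Since e_{37}(P,P)=e_{37}(Q,Q)=1 and e_{37}(Q,P)=e_{37}(P,Q)^{-1}, expanding e_{37}(12*P + 2*Q,33*P + 7*Q) leaves e(P,Q)^det(M).
So e_{37}(P,Q) = e_{37}(P',Q')^{35}, since 18*35 = 1 mod 37.
(x,y)|->(42719160082388x+41007304857507,42719160082388y) sends E' to y^2=x^3+17134053971848*x+2588410507465.
6-bit Miller (100101) on E'/F_{207902387808593} with a'=17134053971848, b'=2588410507465: accumulate tangent/chord ratios at Q'+S and P'+S'.
e_{37}(P',Q') = 135964306527298 + 9290929014447*t + 186439013064492*t^2 + 138945564221090*t^3 + 142551685540337*t^4 + 6751598217748*t^5.
Thus e_{37}(P,Q) = 184609836338261 + 71385557322183*t + 101741929463612*t^2 + 41465008102423*t^3 + 186347052207104*t^4 + 68861449245528*t^5.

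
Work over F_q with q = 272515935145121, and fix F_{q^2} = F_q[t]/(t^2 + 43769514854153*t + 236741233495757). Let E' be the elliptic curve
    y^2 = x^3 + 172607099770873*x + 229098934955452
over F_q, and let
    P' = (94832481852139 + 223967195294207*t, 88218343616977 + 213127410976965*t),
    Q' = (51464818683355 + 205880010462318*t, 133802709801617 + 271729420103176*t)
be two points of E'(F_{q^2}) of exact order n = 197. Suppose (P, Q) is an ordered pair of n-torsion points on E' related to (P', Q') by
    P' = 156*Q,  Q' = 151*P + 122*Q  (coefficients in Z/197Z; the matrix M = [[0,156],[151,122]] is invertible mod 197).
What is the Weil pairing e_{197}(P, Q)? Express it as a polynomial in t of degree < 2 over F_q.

239785741363944 + 173385430682360*t

The 197-Weil pairing on E[197] over F_{272515935145121} is alternating-bilinear: e_{197}(P',Q') = e_{197}(P,Q)^det(M).
0*122 - 156*151 = -23556; reduced mod 197: det = 84, inverse 129.
Miller loop for e_{197} over F_{272515935145121^2}: bits of 197 = 11000101; 7 double steps + 3 add steps, l/v at each.
e_{197}(P',Q') = 51483779381218 + 65089662029733*t.
Raise to 129: e(P,Q) = 239785741363944 + 173385430682360*t in mu_{197}.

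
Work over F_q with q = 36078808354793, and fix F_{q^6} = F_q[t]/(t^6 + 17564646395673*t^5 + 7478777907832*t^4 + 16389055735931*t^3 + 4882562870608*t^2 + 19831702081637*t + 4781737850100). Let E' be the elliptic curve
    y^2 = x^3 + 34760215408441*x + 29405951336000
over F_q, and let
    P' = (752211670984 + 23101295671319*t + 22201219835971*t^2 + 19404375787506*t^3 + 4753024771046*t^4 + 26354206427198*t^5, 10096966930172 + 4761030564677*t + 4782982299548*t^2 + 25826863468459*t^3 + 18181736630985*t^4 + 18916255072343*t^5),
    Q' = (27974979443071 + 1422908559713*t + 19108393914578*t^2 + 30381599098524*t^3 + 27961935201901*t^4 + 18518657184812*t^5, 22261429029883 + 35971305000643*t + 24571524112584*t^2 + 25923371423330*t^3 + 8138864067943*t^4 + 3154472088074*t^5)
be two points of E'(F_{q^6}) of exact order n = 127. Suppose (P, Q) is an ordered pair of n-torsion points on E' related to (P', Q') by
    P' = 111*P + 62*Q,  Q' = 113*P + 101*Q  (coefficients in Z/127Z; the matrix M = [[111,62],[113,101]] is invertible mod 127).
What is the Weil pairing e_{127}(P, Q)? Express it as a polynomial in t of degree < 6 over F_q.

e_{127}(aP+bQ,cP+dQ) = e_{127}(P,Q)^(ad-bc); with (a,b,c,d)=(111,62,113,101) this gives the det-127 law.
So e_{127}(P,Q) = e_{127}(P',Q')^{118}, since 14*118 = 1 mod 127.
Miller loop for e_{127} over F_{36078808354793^6}: bits of 127 = 1111111; 6 double steps + 6 add steps, l/v at each.
Miller gives e_{127}(P',Q') = 11910479918687 + 16411604938726*t + 24767830463386*t^2 + 6142980488929*t^3 + 11046849221322*t^4 + 10639404453449*t^5 in F_{36078808354793^6}.
Finally e_{127}(P,Q) = 14643389025562 + 21868137945750*t + 12180151111917*t^2 + 34348255656832*t^3 + 33008774107664*t^4 + 29814749885776*t^5.

14643389025562 + 21868137945750*t + 12180151111917*t^2 + 34348255656832*t^3 + 33008774107664*t^4 + 29814749885776*t^5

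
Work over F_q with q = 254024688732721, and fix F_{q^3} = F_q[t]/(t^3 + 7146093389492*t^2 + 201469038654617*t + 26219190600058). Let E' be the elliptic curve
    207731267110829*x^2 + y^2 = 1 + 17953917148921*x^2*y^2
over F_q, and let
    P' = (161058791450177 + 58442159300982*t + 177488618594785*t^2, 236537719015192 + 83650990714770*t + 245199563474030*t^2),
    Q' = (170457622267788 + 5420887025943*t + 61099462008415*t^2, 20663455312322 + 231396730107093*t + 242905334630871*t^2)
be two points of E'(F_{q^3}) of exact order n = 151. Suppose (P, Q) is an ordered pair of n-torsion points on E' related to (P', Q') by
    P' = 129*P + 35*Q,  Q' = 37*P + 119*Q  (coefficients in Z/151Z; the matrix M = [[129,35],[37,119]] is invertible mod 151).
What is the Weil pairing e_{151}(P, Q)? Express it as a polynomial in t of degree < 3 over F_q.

175649707733799 + 66958822880972*t + 205754655782451*t^2

Alternating bilinearity on E[151] (values in mu_{151} in F_{254024688732721^3}) gives e(P',Q') = e(P,Q)^det(M).
129*119 - 35*37 = 14056; reduced mod 151: det = 13, inverse 93.
Map (x,y)_Ed via u=(1+y)/(1-y), v=(1+y)/((1-y)x) to Montgomery A=72268468839950,B=7167541137901; then to (a',b')=(16793718857787,234415901674520).
8-bit Miller (10010111) on E'/F_{254024688732721} with a'=16793718857787, b'=234415901674520: accumulate tangent/chord ratios at Q'+S and P'+S'.
f_P(D_Q)/f_Q(D_P) = 92208922745574 + 84896858320076*t + 60777312935929*t^2.
Finally e_{151}(P,Q) = 175649707733799 + 66958822880972*t + 205754655782451*t^2.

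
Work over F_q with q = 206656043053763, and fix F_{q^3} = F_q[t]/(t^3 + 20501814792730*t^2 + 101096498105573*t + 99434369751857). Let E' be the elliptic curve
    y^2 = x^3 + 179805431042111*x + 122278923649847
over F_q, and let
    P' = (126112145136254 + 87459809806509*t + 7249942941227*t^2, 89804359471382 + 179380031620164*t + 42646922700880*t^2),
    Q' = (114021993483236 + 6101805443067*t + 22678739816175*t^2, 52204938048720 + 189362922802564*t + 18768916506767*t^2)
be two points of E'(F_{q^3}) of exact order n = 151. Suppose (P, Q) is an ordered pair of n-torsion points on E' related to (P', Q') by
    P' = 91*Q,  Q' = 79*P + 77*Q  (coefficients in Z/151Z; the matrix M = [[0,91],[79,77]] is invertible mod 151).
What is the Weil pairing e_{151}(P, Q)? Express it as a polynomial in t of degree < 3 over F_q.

e_{151}(aP+bQ,cP+dQ) = e_{151}(P,Q)^(ad-bc); with (a,b,c,d)=(0,91,79,77) this gives the det-151 law.
det(M) mod 151 = 59; its inverse in (Z/151)^* is 64 (check: 59*64 mod 151 = 1).
n = 151 = (10010111)_2 (8 bits, wt 5); accumulate f_{151,P'}(Q'+S)/f_{151,P'}(S) along the 7-step ladder.
Miller gives e_{151}(P',Q') = 3474613723162 + 31673969734323*t + 172236690484737*t^2 in F_{206656043053763^3}.
e_{151}(P,Q) = (3474613723162 + 31673969734323*t + 172236690484737*t^2)^{64} = 48016931220430 + 61614493570670*t + 135313836931152*t^2.

48016931220430 + 61614493570670*t + 135313836931152*t^2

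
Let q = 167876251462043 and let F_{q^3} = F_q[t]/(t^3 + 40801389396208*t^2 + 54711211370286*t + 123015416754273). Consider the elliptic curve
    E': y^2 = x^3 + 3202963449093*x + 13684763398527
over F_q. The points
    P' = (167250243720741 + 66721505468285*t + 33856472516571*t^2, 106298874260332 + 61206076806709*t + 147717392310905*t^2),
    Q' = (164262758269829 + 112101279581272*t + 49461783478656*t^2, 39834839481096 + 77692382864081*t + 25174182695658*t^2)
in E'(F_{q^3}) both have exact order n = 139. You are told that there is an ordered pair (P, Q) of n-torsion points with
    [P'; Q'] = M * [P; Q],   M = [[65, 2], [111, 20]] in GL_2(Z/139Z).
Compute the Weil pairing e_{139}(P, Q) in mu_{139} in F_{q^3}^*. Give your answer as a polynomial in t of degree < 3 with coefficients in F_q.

121625676224929 + 31288297488671*t + 91232296344791*t^2

e_{139} is bilinear + alternating on E[139], so e_{139}(65*P + 2*Q, 111*P + 20*Q) = e_{139}(P,Q)^(65*20-2*111).
det(M) mod 139 = 105; its inverse in (Z/139)^* is 94 (check: 105*94 mod 139 = 1).
Double-and-add over 10001011: 8-1 doublings, 4-1 additions; each step l_{T,T}/v_{2T} or l_{T,P'}/v at Q'+S for random S.
So e_{139}(P',Q') = 80265424260511 + 18215218106874*t + 65507452511680*t^2.
Hence e(P,Q) = 121625676224929 + 31288297488671*t + 91232296344791*t^2 in F_{167876251462043^3}^*.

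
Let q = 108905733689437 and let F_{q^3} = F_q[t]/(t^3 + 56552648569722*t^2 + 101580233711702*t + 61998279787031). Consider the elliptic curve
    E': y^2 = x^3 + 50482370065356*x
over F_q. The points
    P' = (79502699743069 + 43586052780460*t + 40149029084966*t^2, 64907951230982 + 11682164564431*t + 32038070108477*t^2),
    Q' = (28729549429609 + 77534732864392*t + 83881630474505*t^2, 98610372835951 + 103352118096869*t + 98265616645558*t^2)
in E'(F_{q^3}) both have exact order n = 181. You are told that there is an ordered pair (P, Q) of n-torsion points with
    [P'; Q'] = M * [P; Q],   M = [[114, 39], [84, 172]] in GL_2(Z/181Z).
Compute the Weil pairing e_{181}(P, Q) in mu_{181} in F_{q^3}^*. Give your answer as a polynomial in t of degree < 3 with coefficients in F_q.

The 181-Weil pairing on E[181] over F_{108905733689437} is alternating-bilinear: e_{181}(P',Q') = e_{181}(P,Q)^det(M).
det M = 114*172 - 39*84 = 16332 = 42 (mod 181); 42^{-1} = 125 (mod 181).
Miller loop for e_{181} over F_{108905733689437^3}: bits of 181 = 10110101; 7 double steps + 4 add steps, l/v at each.
e_{181}(P',Q') = 64989765670366 + 81446910247356*t + 47926548322045*t^2.
Thus e_{181}(P,Q) = 84508182662220 + 102579573468654*t + 96984994718497*t^2.

84508182662220 + 102579573468654*t + 96984994718497*t^2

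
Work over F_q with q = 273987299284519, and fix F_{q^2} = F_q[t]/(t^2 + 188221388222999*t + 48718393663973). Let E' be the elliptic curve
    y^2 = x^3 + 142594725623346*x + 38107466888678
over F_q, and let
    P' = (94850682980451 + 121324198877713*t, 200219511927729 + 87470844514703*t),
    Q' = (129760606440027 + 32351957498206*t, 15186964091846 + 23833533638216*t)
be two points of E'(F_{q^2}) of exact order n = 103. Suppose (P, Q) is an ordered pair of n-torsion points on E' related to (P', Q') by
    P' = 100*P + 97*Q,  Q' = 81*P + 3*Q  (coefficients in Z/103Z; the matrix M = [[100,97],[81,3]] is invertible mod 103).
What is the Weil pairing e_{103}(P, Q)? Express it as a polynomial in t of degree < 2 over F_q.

Alternating bilinearity on E[103] (values in mu_{103} in F_{273987299284519^2}) gives e(P',Q') = e(P,Q)^det(M).
det M = 100*3 - 97*81 = -7557 = 65 (mod 103); 65^{-1} = 84 (mod 103).
Miller loop for e_{103} over F_{273987299284519^2}: bits of 103 = 1100111; 6 double steps + 4 add steps, l/v at each.
The quotient is 12815969001116 + 172387737810261*t.
Finally e_{103}(P,Q) = 206762606902036 + 61843644944108*t.

206762606902036 + 61843644944108*t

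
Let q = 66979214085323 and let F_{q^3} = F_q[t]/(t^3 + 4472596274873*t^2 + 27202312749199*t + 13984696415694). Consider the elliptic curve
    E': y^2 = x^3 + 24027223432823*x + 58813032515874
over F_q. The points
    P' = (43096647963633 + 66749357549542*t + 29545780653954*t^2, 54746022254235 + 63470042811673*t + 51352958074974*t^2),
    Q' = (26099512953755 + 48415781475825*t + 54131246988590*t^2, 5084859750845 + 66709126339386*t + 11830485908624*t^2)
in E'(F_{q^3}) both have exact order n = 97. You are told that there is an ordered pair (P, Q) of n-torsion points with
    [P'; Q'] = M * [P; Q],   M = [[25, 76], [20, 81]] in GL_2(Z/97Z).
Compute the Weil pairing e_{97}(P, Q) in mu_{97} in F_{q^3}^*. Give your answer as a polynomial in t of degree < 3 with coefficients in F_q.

20612273624198 + 50532620072094*t + 1463789741311*t^2

e_{97}(aP+bQ,cP+dQ) = e_{97}(P,Q)^(ad-bc); with (a,b,c,d)=(25,76,20,81) this gives the det-97 law.
det(M) mod 97 = 20; its inverse in (Z/97)^* is 34 (check: 20*34 mod 97 = 1).
Miller loop for e_{97} over F_{66979214085323^3}: bits of 97 = 1100001; 6 double steps + 2 add steps, l/v at each.
So e_{97}(P',Q') = 30612885188885 + 25206123697102*t + 9837049594989*t^2.
(30612885188885 + 25206123697102*t + 9837049594989*t^2)^{34} mod (66979214085323,f) = 20612273624198 + 50532620072094*t + 1463789741311*t^2.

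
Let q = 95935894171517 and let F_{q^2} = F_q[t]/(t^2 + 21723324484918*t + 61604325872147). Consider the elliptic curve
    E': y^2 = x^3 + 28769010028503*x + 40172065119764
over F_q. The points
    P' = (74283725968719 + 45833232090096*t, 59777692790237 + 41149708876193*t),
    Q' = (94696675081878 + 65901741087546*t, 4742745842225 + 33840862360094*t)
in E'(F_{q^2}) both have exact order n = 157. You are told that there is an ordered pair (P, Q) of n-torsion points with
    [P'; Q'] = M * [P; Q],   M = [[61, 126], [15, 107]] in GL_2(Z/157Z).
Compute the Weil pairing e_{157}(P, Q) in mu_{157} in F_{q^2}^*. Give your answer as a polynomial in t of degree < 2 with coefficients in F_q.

68724648503781 + 64184904596062*t

The 157-Weil pairing on E[157] over F_{95935894171517} is alternating-bilinear: e_{157}(P',Q') = e_{157}(P,Q)^det(M).
61*107 - 126*15 = 4637; reduced mod 157: det = 84, inverse 43.
Build f_{157,P'} and f_{157,Q'} via the 8-bit ladder of 157=10011101_2; evaluate at shifted divisors; quotient in F_{95935894171517^2}.
So e_{157}(P',Q') = 10703433739121 + 88519429204314*t.
Hence e(P,Q) = 68724648503781 + 64184904596062*t in F_{95935894171517^2}^*.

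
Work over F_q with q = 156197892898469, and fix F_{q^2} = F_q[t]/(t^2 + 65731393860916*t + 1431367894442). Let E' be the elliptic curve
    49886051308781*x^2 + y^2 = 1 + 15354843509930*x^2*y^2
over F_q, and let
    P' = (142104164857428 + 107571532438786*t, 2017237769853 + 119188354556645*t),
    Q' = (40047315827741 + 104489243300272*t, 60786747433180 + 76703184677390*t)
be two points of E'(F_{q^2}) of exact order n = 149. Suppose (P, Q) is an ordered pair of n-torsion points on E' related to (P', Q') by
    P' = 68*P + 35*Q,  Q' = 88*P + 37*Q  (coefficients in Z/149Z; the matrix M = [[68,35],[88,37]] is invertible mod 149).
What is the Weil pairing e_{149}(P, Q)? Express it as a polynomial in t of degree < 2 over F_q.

94296365315413 + 73403251777832*t

Alternating bilinearity on E[149] (values in mu_{149} in F_{156197892898469^2}) gives e(P',Q') = e(P,Q)^det(M).
Inverting 32 mod 149: 14. Thus e_{149}(P,Q) = e(P',Q')^{14}.
Edwards a_E,d_E -> Montgomery A=53955967388711,B=95120298881081 -> Weierstrass 37335012060938,22560304993827 via alpha=36906464619530,beta=47682275174330.
Build f_{149,P'} and f_{149,Q'} via the 8-bit ladder of 149=10010101_2; evaluate at shifted divisors; quotient in F_{156197892898469^2}.
e_{149}(P',Q') = 145070540229609 + 101719197831633*t.
Finally e_{149}(P,Q) = 94296365315413 + 73403251777832*t.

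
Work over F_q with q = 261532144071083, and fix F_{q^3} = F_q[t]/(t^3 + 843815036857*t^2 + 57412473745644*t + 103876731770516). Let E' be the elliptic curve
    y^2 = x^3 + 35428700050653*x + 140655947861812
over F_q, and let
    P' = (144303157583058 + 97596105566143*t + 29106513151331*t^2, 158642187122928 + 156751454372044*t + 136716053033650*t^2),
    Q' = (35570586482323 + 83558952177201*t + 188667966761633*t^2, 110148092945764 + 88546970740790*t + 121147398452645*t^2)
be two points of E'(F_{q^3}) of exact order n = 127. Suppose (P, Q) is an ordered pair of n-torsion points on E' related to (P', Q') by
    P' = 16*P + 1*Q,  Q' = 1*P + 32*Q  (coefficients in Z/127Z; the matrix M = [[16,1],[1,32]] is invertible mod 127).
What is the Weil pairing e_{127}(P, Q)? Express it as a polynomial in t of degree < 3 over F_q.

194342639324542 + 255069698183361*t + 218829512155942*t^2

Alternating bilinearity on E[127] (values in mu_{127} in F_{261532144071083^3}) gives e(P',Q') = e(P,Q)^det(M).
Hence e(P,Q) = e(P',Q')^{85} where 85 = 3^{-1} mod 127.
7-bit Miller (1111111) on E'/F_{261532144071083} with a'=35428700050653, b'=140655947861812: accumulate tangent/chord ratios at Q'+S and P'+S'.
Miller gives e_{127}(P',Q') = 182764014286379 + 94659513272760*t + 10883785814541*t^2 in F_{261532144071083^3}.
Hence e(P,Q) = 194342639324542 + 255069698183361*t + 218829512155942*t^2 in F_{261532144071083^3}^*.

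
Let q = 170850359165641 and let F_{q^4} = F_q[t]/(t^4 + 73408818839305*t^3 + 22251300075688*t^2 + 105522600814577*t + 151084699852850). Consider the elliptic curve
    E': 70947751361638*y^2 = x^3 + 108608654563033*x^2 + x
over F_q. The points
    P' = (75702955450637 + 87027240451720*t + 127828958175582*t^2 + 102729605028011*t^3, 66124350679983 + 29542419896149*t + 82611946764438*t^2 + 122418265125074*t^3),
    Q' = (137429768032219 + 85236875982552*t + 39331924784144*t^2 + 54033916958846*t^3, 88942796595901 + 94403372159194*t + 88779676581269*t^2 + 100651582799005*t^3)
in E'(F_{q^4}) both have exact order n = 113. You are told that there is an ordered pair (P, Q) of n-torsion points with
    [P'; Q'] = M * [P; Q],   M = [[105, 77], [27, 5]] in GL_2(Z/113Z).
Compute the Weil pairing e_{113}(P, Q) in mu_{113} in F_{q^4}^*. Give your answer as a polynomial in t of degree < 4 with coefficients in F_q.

6412516450614 + 81997797061088*t + 20418728069624*t^2 + 133419980964175*t^3

Since e_{113}(P,P)=e_{113}(Q,Q)=1 and e_{113}(Q,P)=e_{113}(P,Q)^{-1}, expanding e_{113}(105*P + 77*Q,27*P + 5*Q) leaves e(P,Q)^det(M).
So e_{113}(P,Q) = e_{113}(P',Q')^{109}, since 28*109 = 1 mod 113.
Montgomery->Weierstrass: x_W = 46542019665756*x+88387543009050, y_W=46542019665756*y on F_{170850359165641}; lands on y^2=x^3+138985768697338*x+32158671204594.
Run Miller on y^2=x^3+138985768697338*x+32158671204594 over F_{170850359165641}: ladder 1110001 (7 bits); e = f_P(D_Q)/f_Q(D_P).
The quotient is 91433727323188 + 151597022841369*t + 124103181063656*t^2 + 4355729650327*t^3.
Thus e_{113}(P,Q) = 6412516450614 + 81997797061088*t + 20418728069624*t^2 + 133419980964175*t^3.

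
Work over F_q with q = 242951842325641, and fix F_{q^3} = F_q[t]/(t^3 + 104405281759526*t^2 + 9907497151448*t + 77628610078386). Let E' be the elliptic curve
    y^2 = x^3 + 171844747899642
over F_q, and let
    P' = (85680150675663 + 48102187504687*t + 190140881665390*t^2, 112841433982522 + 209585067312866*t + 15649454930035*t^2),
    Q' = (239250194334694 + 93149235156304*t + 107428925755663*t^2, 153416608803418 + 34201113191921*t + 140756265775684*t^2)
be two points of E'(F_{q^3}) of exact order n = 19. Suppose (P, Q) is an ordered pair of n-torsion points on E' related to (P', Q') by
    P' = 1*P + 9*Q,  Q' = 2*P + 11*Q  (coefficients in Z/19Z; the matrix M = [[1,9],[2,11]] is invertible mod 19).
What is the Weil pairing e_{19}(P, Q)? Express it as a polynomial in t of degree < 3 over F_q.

Since e_{19}(P,P)=e_{19}(Q,Q)=1 and e_{19}(Q,P)=e_{19}(P,Q)^{-1}, expanding e_{19}(1*P + 9*Q,2*P + 11*Q) leaves e(P,Q)^det(M).
1*11 - 9*2 = -7; reduced mod 19: det = 12, inverse 8.
5-bit Miller (10011) on E'/F_{242951842325641} with a'=0, b'=171844747899642: accumulate tangent/chord ratios at Q'+S and P'+S'.
So e_{19}(P',Q') = 131886412117390 + 231338404031268*t + 175920814535867*t^2.
(131886412117390 + 231338404031268*t + 175920814535867*t^2)^{8} mod (242951842325641,f) = 216895583089922 + 31021250926768*t + 82101720288676*t^2.

216895583089922 + 31021250926768*t + 82101720288676*t^2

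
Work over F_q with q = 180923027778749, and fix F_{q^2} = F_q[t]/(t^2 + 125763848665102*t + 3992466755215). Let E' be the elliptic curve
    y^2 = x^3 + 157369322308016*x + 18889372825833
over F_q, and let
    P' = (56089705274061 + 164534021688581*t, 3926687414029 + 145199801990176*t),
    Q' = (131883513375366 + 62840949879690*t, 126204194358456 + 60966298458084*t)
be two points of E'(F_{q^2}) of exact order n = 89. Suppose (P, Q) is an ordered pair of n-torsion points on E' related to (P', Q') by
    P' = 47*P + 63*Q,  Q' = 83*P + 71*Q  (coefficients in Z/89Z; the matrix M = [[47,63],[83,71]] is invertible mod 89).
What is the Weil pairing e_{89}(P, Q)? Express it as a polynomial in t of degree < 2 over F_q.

101338229850552 + 61395528811712*t

e_{89}(aP+bQ,cP+dQ) = e_{89}(P,Q)^(ad-bc); with (a,b,c,d)=(47,63,83,71) this gives the det-89 law.
47*71 - 63*83 = -1892; reduced mod 89: det = 66, inverse 58.
Miller loop for e_{89} over F_{180923027778749^2}: bits of 89 = 1011001; 6 double steps + 3 add steps, l/v at each.
The quotient is 165332742969576 + 28802402493300*t.
(165332742969576 + 28802402493300*t)^{58} mod (180923027778749,f) = 101338229850552 + 61395528811712*t.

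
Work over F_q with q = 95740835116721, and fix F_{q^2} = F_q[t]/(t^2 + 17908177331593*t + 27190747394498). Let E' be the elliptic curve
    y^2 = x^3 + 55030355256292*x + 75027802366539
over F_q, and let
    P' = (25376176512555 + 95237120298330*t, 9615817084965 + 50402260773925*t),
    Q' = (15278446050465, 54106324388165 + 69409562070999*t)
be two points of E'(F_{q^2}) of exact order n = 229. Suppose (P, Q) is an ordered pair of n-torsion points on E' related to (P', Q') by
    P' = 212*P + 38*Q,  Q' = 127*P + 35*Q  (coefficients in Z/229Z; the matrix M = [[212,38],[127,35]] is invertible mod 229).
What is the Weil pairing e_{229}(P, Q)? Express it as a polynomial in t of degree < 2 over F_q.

Alternating bilinearity on E[229] (values in mu_{229} in F_{95740835116721^2}) gives e(P',Q') = e(P,Q)^det(M).
So e_{229}(P,Q) = e_{229}(P',Q')^{171}, since 75*171 = 1 mod 229.
n = 229 = (11100101)_2 (8 bits, wt 5); accumulate f_{229,P'}(Q'+S)/f_{229,P'}(S) along the 7-step ladder.
e_{229}(P',Q') = 77927669832627 + 44980266803045*t.
Raise to 171: e(P,Q) = 42125868796433 + 45458962118236*t in mu_{229}.

42125868796433 + 45458962118236*t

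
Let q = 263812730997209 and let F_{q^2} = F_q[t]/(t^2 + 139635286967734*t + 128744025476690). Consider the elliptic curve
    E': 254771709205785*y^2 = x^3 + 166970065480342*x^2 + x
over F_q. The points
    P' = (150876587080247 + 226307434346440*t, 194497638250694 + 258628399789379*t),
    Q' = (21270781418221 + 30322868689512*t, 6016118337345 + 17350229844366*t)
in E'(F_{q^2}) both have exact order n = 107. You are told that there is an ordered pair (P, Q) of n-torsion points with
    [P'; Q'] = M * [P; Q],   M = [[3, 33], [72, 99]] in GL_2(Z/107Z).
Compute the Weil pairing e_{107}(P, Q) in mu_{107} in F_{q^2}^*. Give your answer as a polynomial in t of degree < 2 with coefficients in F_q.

Since e_{107}(P,P)=e_{107}(Q,Q)=1 and e_{107}(Q,P)=e_{107}(P,Q)^{-1}, expanding e_{107}(3*P + 33*Q,72*P + 99*Q) leaves e(P,Q)^det(M).
So e_{107}(P,Q) = e_{107}(P',Q')^{100}, since 61*100 = 1 mod 107.
Undo Montgomery via alpha=190955403219125, beta=82677206952661: (a',b')=(23437278906630,231144875723773) over F_{263812730997209}.
n = 107 = (1101011)_2 (7 bits, wt 5); accumulate f_{107,P'}(Q'+S)/f_{107,P'}(S) along the 6-step ladder.
Result: e(P',Q') = 247293079034679 + 83925817521514*t.
Raise to 100: e(P,Q) = 98017116845478 + 77895218791133*t in mu_{107}.

98017116845478 + 77895218791133*t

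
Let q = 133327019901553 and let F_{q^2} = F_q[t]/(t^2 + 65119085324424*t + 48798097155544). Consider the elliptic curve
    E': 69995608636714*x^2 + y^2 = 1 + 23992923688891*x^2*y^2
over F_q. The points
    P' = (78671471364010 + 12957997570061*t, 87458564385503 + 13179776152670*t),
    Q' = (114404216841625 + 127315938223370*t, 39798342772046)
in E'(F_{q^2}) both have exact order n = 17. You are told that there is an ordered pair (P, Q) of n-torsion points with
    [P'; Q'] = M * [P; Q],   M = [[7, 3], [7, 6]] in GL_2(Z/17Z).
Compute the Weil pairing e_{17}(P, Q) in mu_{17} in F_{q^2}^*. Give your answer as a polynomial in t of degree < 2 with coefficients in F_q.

7836429596513 + 37396166944570*t

Since e_{17}(P,P)=e_{17}(Q,Q)=1 and e_{17}(Q,P)=e_{17}(P,Q)^{-1}, expanding e_{17}(7*P + 3*Q,7*P + 6*Q) leaves e(P,Q)^det(M).
Hence e(P,Q) = e(P',Q')^{13} where 13 = 4^{-1} mod 17.
Edwards a_E,d_E -> Montgomery A=121910038331838,B=86686770388401 -> Weierstrass 107996737896935,46209288960976 via alpha=37885925371193,beta=44832426212344.
Miller loop for e_{17} over F_{133327019901553^2}: bits of 17 = 10001; 4 double steps + 1 add steps, l/v at each.
Result: e(P',Q') = 41943247170379 + 115083001876999*t.
Finally e_{17}(P,Q) = 7836429596513 + 37396166944570*t.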